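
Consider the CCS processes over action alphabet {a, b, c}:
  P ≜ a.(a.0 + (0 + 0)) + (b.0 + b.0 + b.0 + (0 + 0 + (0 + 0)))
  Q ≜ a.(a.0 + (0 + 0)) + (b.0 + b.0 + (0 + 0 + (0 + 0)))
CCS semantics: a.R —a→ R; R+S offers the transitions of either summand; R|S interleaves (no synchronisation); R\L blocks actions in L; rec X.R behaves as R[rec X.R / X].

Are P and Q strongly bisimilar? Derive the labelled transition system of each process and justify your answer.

P's transition system — 3 states:
  m0 = a.(a.0 + (0 + 0)) + (b.0 + b.0 + b.0 + (0 + 0 + (0 + 0))) :: ··a··> m1, ··b··> m2
  m1 = a.0 + (0 + 0) :: ··a··> m2
  m2 = 0 :: stopped
Q's transition system — 3 states:
  n0 = a.(a.0 + (0 + 0)) + (b.0 + b.0 + (0 + 0 + (0 + 0))) :: ··a··> n1, ··b··> n2
  n1 = a.0 + (0 + 0) :: ··a··> n2
  n2 = 0 :: stopped
Bisimilarity quotient blocks:
  B0 = {m0, n0}
  B1 = {m1, n1}
  B2 = {m2, n2}
m0 ∈ B0, n0 ∈ B0 → same block

bisimilar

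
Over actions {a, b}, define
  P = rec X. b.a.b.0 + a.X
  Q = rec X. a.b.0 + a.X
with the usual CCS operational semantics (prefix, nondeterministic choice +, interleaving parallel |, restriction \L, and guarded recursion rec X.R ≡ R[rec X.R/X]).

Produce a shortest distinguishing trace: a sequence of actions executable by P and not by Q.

Reachable graph of P (4 states):
  p0 = rec X. b.a.b.0 + a.X | ··a··> p0, ··b··> p1
  p1 = a.b.0 | ··a··> p2
  p2 = b.0 | ··b··> p3
  p3 = 0 | stopped
Reachable graph of Q (3 states):
  q0 = rec X. a.b.0 + a.X | ··a··> q0, ··a··> q1
  q1 = b.0 | ··b··> q2
  q2 = 0 | stopped
Run σ = ⟨b⟩ on P: start {p0}
  after b @ step 1: {p1}
  — P admits the full trace.
Run σ = ⟨b⟩ on Q: start {q0}
  after b @ step 1: ∅  — Q cannot continue

b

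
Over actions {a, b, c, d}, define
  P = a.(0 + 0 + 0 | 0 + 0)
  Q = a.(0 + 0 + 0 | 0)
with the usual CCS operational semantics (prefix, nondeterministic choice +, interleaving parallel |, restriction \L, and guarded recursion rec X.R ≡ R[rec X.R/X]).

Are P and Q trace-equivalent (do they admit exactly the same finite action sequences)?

P's transition system — 2 states:
  s0 = a.(0 + 0 + 0 | 0 + 0) | -a-> s1
  s1 = 0 + 0 + 0 | 0 + 0 | ∅
Q's transition system — 2 states:
  t0 = a.(0 + 0 + 0 | 0) | -a-> t1
  t1 = 0 + 0 + 0 | 0 | ∅
Partition-refinement fixed point:
  B0 = {s0, t0}
  B1 = {s1, t1}
s0 ∈ B0, t0 ∈ B0 → same block
Bisimilar ⇒ trace-equivalent.

trace-equivalent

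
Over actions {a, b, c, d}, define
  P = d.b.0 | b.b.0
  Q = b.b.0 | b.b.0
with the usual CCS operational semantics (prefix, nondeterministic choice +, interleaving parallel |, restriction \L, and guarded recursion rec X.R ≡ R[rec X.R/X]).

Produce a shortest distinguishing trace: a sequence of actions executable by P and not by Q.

LTS(P): 9 reachable states
  p0 = d.b.0 | b.b.0 ⊢ =b=> p1, =d=> p2
  p1 = d.b.0 | b.0 ⊢ =b=> p3, =d=> p4
  p2 = b.0 | b.b.0 ⊢ =b=> p4, =b=> p5
  p3 = d.b.0 | 0 ⊢ =d=> p6
  p4 = b.0 | b.0 ⊢ =b=> p6, =b=> p7
  p5 = 0 | b.b.0 ⊢ =b=> p7
  p6 = b.0 | 0 ⊢ =b=> p8
  p7 = 0 | b.0 ⊢ =b=> p8
  p8 = 0 | 0 ⊢ stopped
LTS(Q): 9 reachable states
  q0 = b.b.0 | b.b.0 ⊢ =b=> q1, =b=> q2
  q1 = b.0 | b.b.0 ⊢ =b=> q3, =b=> q4
  q2 = b.b.0 | b.0 ⊢ =b=> q4, =b=> q5
  q3 = 0 | b.b.0 ⊢ =b=> q6
  q4 = b.0 | b.0 ⊢ =b=> q6, =b=> q7
  q5 = b.b.0 | 0 ⊢ =b=> q7
  q6 = 0 | b.0 ⊢ =b=> q8
  q7 = b.0 | 0 ⊢ =b=> q8
  q8 = 0 | 0 ⊢ stopped
Executing d from P (initial set {p0}):
  [1] d ⇒ {p2}
  P completes σ.
Executing d from Q (initial set {q0}):
  [1] d ⇒ ∅  — Q cannot continue

d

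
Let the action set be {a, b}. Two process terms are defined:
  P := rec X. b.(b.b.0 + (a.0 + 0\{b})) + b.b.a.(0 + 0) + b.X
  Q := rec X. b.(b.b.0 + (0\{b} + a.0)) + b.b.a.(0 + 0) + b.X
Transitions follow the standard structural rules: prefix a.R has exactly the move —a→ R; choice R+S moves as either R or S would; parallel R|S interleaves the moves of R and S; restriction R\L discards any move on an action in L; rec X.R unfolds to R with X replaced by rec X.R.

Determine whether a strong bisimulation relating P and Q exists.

YES

Reachable graph of P (7 states):
  p0 = rec X. b.(b.b.0 + (a.0 + 0\{b})) + b.b.a.(0 + 0) + b.X ⊢ -b-> p0, -b-> p1, -b-> p2
  p1 = b.a.(0 + 0) ⊢ -b-> p3
  p2 = b.b.0 + (a.0 + 0\{b}) ⊢ -a-> p4, -b-> p5
  p3 = a.(0 + 0) ⊢ -a-> p6
  p4 = 0 ⊢ deadlocked
  p5 = b.0 ⊢ -b-> p4
  p6 = 0 + 0 ⊢ deadlocked
Reachable graph of Q (7 states):
  q0 = rec X. b.(b.b.0 + (0\{b} + a.0)) + b.b.a.(0 + 0) + b.X ⊢ -b-> q0, -b-> q1, -b-> q2
  q1 = b.a.(0 + 0) ⊢ -b-> q3
  q2 = b.b.0 + (0\{b} + a.0) ⊢ -a-> q4, -b-> q5
  q3 = a.(0 + 0) ⊢ -a-> q6
  q4 = 0 ⊢ deadlocked
  q5 = b.0 ⊢ -b-> q4
  q6 = 0 + 0 ⊢ deadlocked
Coarsest stable partition (strong bisimilarity classes):
  B0 = {p0, q0}
  B1 = {p2, q2}
  B2 = {p4, p6, q4, q6}
  B3 = {p5, q5}
  B4 = {p1, q1}
  B5 = {p3, q3}
p0 ∈ B0, q0 ∈ B0 → same block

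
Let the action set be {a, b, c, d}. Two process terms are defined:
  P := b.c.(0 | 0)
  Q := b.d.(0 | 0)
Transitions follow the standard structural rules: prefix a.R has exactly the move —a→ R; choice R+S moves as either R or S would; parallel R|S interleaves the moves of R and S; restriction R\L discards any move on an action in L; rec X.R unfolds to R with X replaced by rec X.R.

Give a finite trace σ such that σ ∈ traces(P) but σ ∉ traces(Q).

P's transition system — 3 states:
  m0 = b.c.(0 | 0) :: =b=> m1
  m1 = c.(0 | 0) :: =c=> m2
  m2 = 0 | 0 :: stopped
Q's transition system — 3 states:
  n0 = b.d.(0 | 0) :: =b=> n1
  n1 = d.(0 | 0) :: =d=> n2
  n2 = 0 | 0 :: stopped
Trace ⟨bc⟩ through P, begin at {m0}:
  [1] b ⇒ {m1}
  [2] c ⇒ {m2}
  ✓ P
Trace ⟨bc⟩ through Q, begin at {n0}:
  [1] b ⇒ {n1}
  [2] c ⇒ ∅ (Q stuck)

bc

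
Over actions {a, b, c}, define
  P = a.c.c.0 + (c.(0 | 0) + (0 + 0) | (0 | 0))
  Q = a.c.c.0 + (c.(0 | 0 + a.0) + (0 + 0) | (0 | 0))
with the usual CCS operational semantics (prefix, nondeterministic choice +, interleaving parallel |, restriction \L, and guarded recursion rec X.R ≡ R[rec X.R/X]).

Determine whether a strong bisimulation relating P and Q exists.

P's transition system — 5 states:
  s0 = a.c.c.0 + (c.(0 | 0) + (0 + 0) | (0 | 0)) :: —a→ s1, —c→ s2
  s1 = c.c.0 :: —c→ s3
  s2 = 0 | 0 :: deadlocked
  s3 = c.0 :: —c→ s4
  s4 = 0 :: deadlocked
Q's transition system — 5 states:
  t0 = a.c.c.0 + (c.(0 | 0 + a.0) + (0 + 0) | (0 | 0)) :: —a→ t1, —c→ t2
  t1 = c.c.0 :: —c→ t3
  t2 = 0 | 0 + a.0 :: —a→ t4
  t3 = c.0 :: —c→ t4
  t4 = 0 :: deadlocked
Bisimilarity quotient blocks:
  B0 = {s0}
  B1 = {s1, t1}
  B2 = {s3, t3}
  B3 = {s2, s4, t4}
  B4 = {t0}
  B5 = {t2}
s0 ∈ B0, t0 ∈ B4 → different blocks

NO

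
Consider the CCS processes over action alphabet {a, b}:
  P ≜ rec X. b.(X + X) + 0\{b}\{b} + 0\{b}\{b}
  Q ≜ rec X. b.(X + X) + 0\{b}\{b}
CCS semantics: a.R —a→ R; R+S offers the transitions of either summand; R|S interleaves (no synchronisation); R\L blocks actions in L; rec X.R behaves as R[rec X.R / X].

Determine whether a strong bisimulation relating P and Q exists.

YES

P's transition system — 2 states:
  m0 = rec X. b.(X + X) + 0\{b}\{b} + 0\{b}\{b} :: --b--▸ m1
  m1 = (rec X. b.(X + X) + 0\{b}\{b} + 0\{b}\{b}) + (rec X. b.(X + X) + 0\{b}\{b} + 0\{b}\{b}) :: --b--▸ m1
Q's transition system — 2 states:
  n0 = rec X. b.(X + X) + 0\{b}\{b} :: --b--▸ n1
  n1 = (rec X. b.(X + X) + 0\{b}\{b}) + (rec X. b.(X + X) + 0\{b}\{b}) :: --b--▸ n1
Partition-refinement fixed point:
  B0 = {m0, m1, n0, n1}
m0 ∈ B0, n0 ∈ B0 → same block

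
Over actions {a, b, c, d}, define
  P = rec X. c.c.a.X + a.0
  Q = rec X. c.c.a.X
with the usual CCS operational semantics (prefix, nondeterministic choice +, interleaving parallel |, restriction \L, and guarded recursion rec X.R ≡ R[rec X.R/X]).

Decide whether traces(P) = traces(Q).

Reachable graph of P (4 states):
  u0 = rec X. c.c.a.X + a.0 ⊢ —a→ u1, —c→ u2
  u1 = 0 ⊢ (no moves)
  u2 = c.a.(rec X. c.c.a.X + a.0) ⊢ —c→ u3
  u3 = a.(rec X. c.c.a.X + a.0) ⊢ —a→ u0
Reachable graph of Q (3 states):
  v0 = rec X. c.c.a.X ⊢ —c→ v1
  v1 = c.a.(rec X. c.c.a.X) ⊢ —c→ v2
  v2 = a.(rec X. c.c.a.X) ⊢ —a→ v0
Run σ = ⟨a⟩ on P: start {u0}
  [1] a ⇒ {u1}
  — P admits the full trace.
Run σ = ⟨a⟩ on Q: start {v0}
  [1] a ⇒ ∅  — Q cannot continue

traces(P) ≠ traces(Q) — witness ⟨a⟩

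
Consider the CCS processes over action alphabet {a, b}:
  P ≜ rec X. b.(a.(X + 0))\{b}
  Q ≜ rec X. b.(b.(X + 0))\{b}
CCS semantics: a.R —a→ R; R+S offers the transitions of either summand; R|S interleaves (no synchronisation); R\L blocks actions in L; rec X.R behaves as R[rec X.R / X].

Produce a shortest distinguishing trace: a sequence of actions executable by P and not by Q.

ba

Reachable graph of P (3 states):
  m0 = rec X. b.(a.(X + 0))\{b} has moves -b-> m1
  m1 = (a.((rec X. b.(a.(X + 0))\{b}) + 0))\{b} has moves -a-> m2
  m2 = ((rec X. b.(a.(X + 0))\{b}) + 0)\{b} has moves ·
Reachable graph of Q (2 states):
  n0 = rec X. b.(b.(X + 0))\{b} has moves -b-> n1
  n1 = (b.((rec X. b.(b.(X + 0))\{b}) + 0))\{b} has moves ·
Trace ⟨ba⟩ through P, begin at {m0}:
  [1] b ⇒ {m1}
  [2] a ⇒ {m2}
  ✓ P
Trace ⟨ba⟩ through Q, begin at {n0}:
  [1] b ⇒ {n1}
  [2] a ⇒ ∅  — Q cannot continue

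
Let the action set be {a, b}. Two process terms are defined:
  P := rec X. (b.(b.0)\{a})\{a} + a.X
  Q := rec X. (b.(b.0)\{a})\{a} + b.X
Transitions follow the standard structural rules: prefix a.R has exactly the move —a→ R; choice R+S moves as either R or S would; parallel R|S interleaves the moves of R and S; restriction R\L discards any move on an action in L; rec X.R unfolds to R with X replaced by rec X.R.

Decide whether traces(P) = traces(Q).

LTS(P): 3 reachable states
  p0 = rec X. (b.(b.0)\{a})\{a} + a.X :: ··a··> p0, ··b··> p1
  p1 = (b.0)\{a}\{a} :: ··b··> p2
  p2 = 0\{a}\{a} :: ·
LTS(Q): 3 reachable states
  q0 = rec X. (b.(b.0)\{a})\{a} + b.X :: ··b··> q0, ··b··> q1
  q1 = (b.0)\{a}\{a} :: ··b··> q2
  q2 = 0\{a}\{a} :: ·
Run σ = ⟨a⟩ on P: start {p0}
  after a @ step 1: {p0}
  P completes σ.
Run σ = ⟨a⟩ on Q: start {q0}
  after a @ step 1: ∅  — Q cannot continue

traces(P) ≠ traces(Q) — witness ⟨a⟩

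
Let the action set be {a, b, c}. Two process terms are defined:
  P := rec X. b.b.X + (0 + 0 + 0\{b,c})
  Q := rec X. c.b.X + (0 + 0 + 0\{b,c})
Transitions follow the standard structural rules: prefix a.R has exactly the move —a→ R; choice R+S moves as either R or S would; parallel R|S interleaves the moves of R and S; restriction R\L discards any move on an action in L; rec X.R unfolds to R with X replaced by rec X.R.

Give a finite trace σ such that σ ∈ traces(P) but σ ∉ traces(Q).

b

P's transition system — 2 states:
  p0 = rec X. b.b.X + (0 + 0 + 0\{b,c}) | =b=> p1
  p1 = b.(rec X. b.b.X + (0 + 0 + 0\{b,c})) | =b=> p0
Q's transition system — 2 states:
  q0 = rec X. c.b.X + (0 + 0 + 0\{b,c}) | =c=> q1
  q1 = b.(rec X. c.b.X + (0 + 0 + 0\{b,c})) | =b=> q0
Trace ⟨b⟩ through P, begin at {p0}:
  step 1 (b): {p1}
  ✓ P
Trace ⟨b⟩ through Q, begin at {q0}:
  step 1 (b): no successor for Q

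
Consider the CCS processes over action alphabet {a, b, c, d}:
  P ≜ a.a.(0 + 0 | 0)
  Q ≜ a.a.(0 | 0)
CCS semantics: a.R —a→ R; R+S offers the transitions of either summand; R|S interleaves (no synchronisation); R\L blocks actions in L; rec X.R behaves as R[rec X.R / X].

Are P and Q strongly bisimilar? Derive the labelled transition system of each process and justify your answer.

LTS(P): 3 reachable states
  u0 = a.a.(0 + 0 | 0) | -a-> u1
  u1 = a.(0 + 0 | 0) | -a-> u2
  u2 = 0 + 0 | 0 | deadlocked
LTS(Q): 3 reachable states
  v0 = a.a.(0 | 0) | -a-> v1
  v1 = a.(0 | 0) | -a-> v2
  v2 = 0 | 0 | deadlocked
Bisimilarity quotient blocks:
  B0 = {u0, v0}
  B1 = {u1, v1}
  B2 = {u2, v2}
u0 ∈ B0, v0 ∈ B0 → same block

YES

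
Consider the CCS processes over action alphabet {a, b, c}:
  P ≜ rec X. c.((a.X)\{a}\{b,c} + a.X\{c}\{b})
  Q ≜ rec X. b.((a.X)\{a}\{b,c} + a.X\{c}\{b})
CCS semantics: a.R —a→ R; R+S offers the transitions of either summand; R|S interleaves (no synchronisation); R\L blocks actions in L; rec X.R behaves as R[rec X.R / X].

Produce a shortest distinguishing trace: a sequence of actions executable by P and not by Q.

c

P's transition system — 3 states:
  m0 = rec X. c.((a.X)\{a}\{b,c} + a.X\{c}\{b}) → --c--▸ m1
  m1 = (a.(rec X. c.((a.X)\{a}\{b,c} + a.X\{c}\{b})))\{a}\{b,c} + a.(rec X. c.((a.X)\{a}\{b,c} + a.X\{c}\{b}))\{c}\{b} → --a--▸ m2
  m2 = (rec X. c.((a.X)\{a}\{b,c} + a.X\{c}\{b}))\{c}\{b} → ∅
Q's transition system — 3 states:
  n0 = rec X. b.((a.X)\{a}\{b,c} + a.X\{c}\{b}) → --b--▸ n1
  n1 = (a.(rec X. b.((a.X)\{a}\{b,c} + a.X\{c}\{b})))\{a}\{b,c} + a.(rec X. b.((a.X)\{a}\{b,c} + a.X\{c}\{b}))\{c}\{b} → --a--▸ n2
  n2 = (rec X. b.((a.X)\{a}\{b,c} + a.X\{c}\{b}))\{c}\{b} → ∅
Run σ = ⟨c⟩ on P: start {m0}
  [1] c ⇒ {m1}
  — P admits the full trace.
Run σ = ⟨c⟩ on Q: start {n0}
  [1] c ⇒ ∅  — Q cannot continue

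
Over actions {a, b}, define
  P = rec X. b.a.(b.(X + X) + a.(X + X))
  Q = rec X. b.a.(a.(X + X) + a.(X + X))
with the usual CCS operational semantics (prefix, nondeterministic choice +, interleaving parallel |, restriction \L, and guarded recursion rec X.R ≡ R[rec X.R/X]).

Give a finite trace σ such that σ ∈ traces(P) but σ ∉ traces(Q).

bab

P's transition system — 4 states:
  p0 = rec X. b.a.(b.(X + X) + a.(X + X)) | =b=> p1
  p1 = a.(b.((rec X. b.a.(b.(X + X) + a.(X + X))) + (rec X. b.a.(b.(X + X) + a.(X + X)))) + a.((rec X. b.a.(b.(X + X) + a.(X + X))) + (rec X. b.a.(b.(X + X) + a.(X + X))))) | =a=> p2
  p2 = b.((rec X. b.a.(b.(X + X) + a.(X + X))) + (rec X. b.a.(b.(X + X) + a.(X + X)))) + a.((rec X. b.a.(b.(X + X) + a.(X + X))) + (rec X. b.a.(b.(X + X) + a.(X + X)))) | =a=> p3, =b=> p3
  p3 = (rec X. b.a.(b.(X + X) + a.(X + X))) + (rec X. b.a.(b.(X + X) + a.(X + X))) | =b=> p1
Q's transition system — 4 states:
  q0 = rec X. b.a.(a.(X + X) + a.(X + X)) | =b=> q1
  q1 = a.(a.((rec X. b.a.(a.(X + X) + a.(X + X))) + (rec X. b.a.(a.(X + X) + a.(X + X)))) + a.((rec X. b.a.(a.(X + X) + a.(X + X))) + (rec X. b.a.(a.(X + X) + a.(X + X))))) | =a=> q2
  q2 = a.((rec X. b.a.(a.(X + X) + a.(X + X))) + (rec X. b.a.(a.(X + X) + a.(X + X)))) + a.((rec X. b.a.(a.(X + X) + a.(X + X))) + (rec X. b.a.(a.(X + X) + a.(X + X)))) | =a=> q3
  q3 = (rec X. b.a.(a.(X + X) + a.(X + X))) + (rec X. b.a.(a.(X + X) + a.(X + X))) | =b=> q1
Run σ = ⟨bab⟩ on P: start {p0}
  [1] b ⇒ {p1}
  [2] a ⇒ {p2}
  [3] b ⇒ {p3}
  — P admits the full trace.
Run σ = ⟨bab⟩ on Q: start {q0}
  [1] b ⇒ {q1}
  [2] a ⇒ {q2}
  [3] b ⇒ ∅  — Q cannot continue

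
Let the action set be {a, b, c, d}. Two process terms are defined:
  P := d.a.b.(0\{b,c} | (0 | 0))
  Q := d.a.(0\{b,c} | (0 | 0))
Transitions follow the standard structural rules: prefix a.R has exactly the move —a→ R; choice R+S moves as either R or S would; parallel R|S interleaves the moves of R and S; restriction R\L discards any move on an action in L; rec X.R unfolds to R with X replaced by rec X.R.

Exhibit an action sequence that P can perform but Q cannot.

P's transition system — 4 states:
  u0 = d.a.b.(0\{b,c} | (0 | 0)) ⊢ -d-> u1
  u1 = a.b.(0\{b,c} | (0 | 0)) ⊢ -a-> u2
  u2 = b.(0\{b,c} | (0 | 0)) ⊢ -b-> u3
  u3 = 0\{b,c} | (0 | 0) ⊢ (no moves)
Q's transition system — 3 states:
  v0 = d.a.(0\{b,c} | (0 | 0)) ⊢ -d-> v1
  v1 = a.(0\{b,c} | (0 | 0)) ⊢ -a-> v2
  v2 = 0\{b,c} | (0 | 0) ⊢ (no moves)
Run σ = ⟨dab⟩ on P: start {u0}
  step 1 (d): {u1}
  step 2 (a): {u2}
  step 3 (b): {u3}
  — P admits the full trace.
Run σ = ⟨dab⟩ on Q: start {v0}
  step 1 (d): {v1}
  step 2 (a): {v2}
  step 3 (b): no successor for Q

dab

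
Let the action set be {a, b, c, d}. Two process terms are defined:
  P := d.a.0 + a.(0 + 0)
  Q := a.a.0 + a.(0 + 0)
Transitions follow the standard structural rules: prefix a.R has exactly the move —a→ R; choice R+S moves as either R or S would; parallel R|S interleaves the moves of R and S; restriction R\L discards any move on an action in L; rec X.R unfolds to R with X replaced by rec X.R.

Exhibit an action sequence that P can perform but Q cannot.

LTS(P): 4 reachable states
  p0 = d.a.0 + a.(0 + 0) :: ··a··> p1, ··d··> p2
  p1 = 0 + 0 :: stopped
  p2 = a.0 :: ··a··> p3
  p3 = 0 :: stopped
LTS(Q): 4 reachable states
  q0 = a.a.0 + a.(0 + 0) :: ··a··> q1, ··a··> q2
  q1 = 0 + 0 :: stopped
  q2 = a.0 :: ··a··> q3
  q3 = 0 :: stopped
Executing d from P (initial set {p0}):
  after d @ step 1: {p2}
  ✓ P
Executing d from Q (initial set {q0}):
  after d @ step 1: ∅  — Q cannot continue

d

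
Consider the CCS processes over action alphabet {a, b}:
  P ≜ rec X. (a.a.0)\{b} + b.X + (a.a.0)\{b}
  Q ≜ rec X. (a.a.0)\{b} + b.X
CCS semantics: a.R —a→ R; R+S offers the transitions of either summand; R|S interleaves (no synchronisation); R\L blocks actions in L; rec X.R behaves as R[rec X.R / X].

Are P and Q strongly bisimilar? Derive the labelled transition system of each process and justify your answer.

P's transition system — 3 states:
  m0 = rec X. (a.a.0)\{b} + b.X + (a.a.0)\{b} ⊢ --a--▸ m1, --b--▸ m0
  m1 = (a.0)\{b} ⊢ --a--▸ m2
  m2 = 0\{b} ⊢ (no moves)
Q's transition system — 3 states:
  n0 = rec X. (a.a.0)\{b} + b.X ⊢ --a--▸ n1, --b--▸ n0
  n1 = (a.0)\{b} ⊢ --a--▸ n2
  n2 = 0\{b} ⊢ (no moves)
Bisimilarity quotient blocks:
  B0 = {m0, n0}
  B1 = {m1, n1}
  B2 = {m2, n2}
m0 ∈ B0, n0 ∈ B0 → same block

YES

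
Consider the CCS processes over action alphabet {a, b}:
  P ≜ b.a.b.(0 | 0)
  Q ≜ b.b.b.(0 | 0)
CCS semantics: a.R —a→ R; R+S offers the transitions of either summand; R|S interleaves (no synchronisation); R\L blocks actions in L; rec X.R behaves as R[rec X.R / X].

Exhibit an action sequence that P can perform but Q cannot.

ba

LTS(P): 4 reachable states
  s0 = b.a.b.(0 | 0) has moves ··b··> s1
  s1 = a.b.(0 | 0) has moves ··a··> s2
  s2 = b.(0 | 0) has moves ··b··> s3
  s3 = 0 | 0 has moves deadlocked
LTS(Q): 4 reachable states
  t0 = b.b.b.(0 | 0) has moves ··b··> t1
  t1 = b.b.(0 | 0) has moves ··b··> t2
  t2 = b.(0 | 0) has moves ··b··> t3
  t3 = 0 | 0 has moves deadlocked
Executing ba from P (initial set {s0}):
  after b @ step 1: {s1}
  after a @ step 2: {s2}
  — P admits the full trace.
Executing ba from Q (initial set {t0}):
  after b @ step 1: {t1}
  after a @ step 2: ∅ (Q stuck)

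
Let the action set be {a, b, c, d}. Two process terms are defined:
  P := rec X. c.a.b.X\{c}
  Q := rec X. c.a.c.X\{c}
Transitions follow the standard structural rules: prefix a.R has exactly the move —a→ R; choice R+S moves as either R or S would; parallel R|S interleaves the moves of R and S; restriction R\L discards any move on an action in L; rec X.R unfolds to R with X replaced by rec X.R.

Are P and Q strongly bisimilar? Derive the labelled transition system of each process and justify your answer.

P's transition system — 4 states:
  u0 = rec X. c.a.b.X\{c} has moves ··c··> u1
  u1 = a.b.(rec X. c.a.b.X\{c})\{c} has moves ··a··> u2
  u2 = b.(rec X. c.a.b.X\{c})\{c} has moves ··b··> u3
  u3 = (rec X. c.a.b.X\{c})\{c} has moves deadlocked
Q's transition system — 4 states:
  v0 = rec X. c.a.c.X\{c} has moves ··c··> v1
  v1 = a.c.(rec X. c.a.c.X\{c})\{c} has moves ··a··> v2
  v2 = c.(rec X. c.a.c.X\{c})\{c} has moves ··c··> v3
  v3 = (rec X. c.a.c.X\{c})\{c} has moves deadlocked
Bisimilarity quotient blocks:
  B0 = {u0}
  B1 = {u1}
  B2 = {u2}
  B3 = {u3, v3}
  B4 = {v0}
  B5 = {v1}
  B6 = {v2}
u0 ∈ B0, v0 ∈ B4 → different blocks

P ≁ Q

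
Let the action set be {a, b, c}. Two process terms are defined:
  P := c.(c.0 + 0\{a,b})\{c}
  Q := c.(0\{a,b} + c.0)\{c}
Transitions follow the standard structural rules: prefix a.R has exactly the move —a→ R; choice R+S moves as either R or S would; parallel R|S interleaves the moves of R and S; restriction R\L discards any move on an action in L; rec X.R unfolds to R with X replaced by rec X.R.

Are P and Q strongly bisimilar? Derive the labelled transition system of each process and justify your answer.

bisimilar

LTS(P): 2 reachable states
  s0 = c.(c.0 + 0\{a,b})\{c} :: ··c··> s1
  s1 = (c.0 + 0\{a,b})\{c} :: ∅
LTS(Q): 2 reachable states
  t0 = c.(0\{a,b} + c.0)\{c} :: ··c··> t1
  t1 = (0\{a,b} + c.0)\{c} :: ∅
Bisimilarity quotient blocks:
  B0 = {s0, t0}
  B1 = {s1, t1}
s0 ∈ B0, t0 ∈ B0 → same block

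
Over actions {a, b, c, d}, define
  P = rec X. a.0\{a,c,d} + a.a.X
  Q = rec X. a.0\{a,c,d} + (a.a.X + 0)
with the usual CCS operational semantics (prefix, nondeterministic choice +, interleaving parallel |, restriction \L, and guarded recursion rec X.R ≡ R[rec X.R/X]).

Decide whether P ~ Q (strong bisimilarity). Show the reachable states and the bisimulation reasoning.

LTS(P): 3 reachable states
  u0 = rec X. a.0\{a,c,d} + a.a.X ⊢ --a--▸ u1, --a--▸ u2
  u1 = 0\{a,c,d} ⊢ deadlocked
  u2 = a.(rec X. a.0\{a,c,d} + a.a.X) ⊢ --a--▸ u0
LTS(Q): 3 reachable states
  v0 = rec X. a.0\{a,c,d} + (a.a.X + 0) ⊢ --a--▸ v1, --a--▸ v2
  v1 = 0\{a,c,d} ⊢ deadlocked
  v2 = a.(rec X. a.0\{a,c,d} + (a.a.X + 0)) ⊢ --a--▸ v0
Bisimilarity quotient blocks:
  B0 = {u0, v0}
  B1 = {u1, v1}
  B2 = {u2, v2}
u0 ∈ B0, v0 ∈ B0 → same block

bisimilar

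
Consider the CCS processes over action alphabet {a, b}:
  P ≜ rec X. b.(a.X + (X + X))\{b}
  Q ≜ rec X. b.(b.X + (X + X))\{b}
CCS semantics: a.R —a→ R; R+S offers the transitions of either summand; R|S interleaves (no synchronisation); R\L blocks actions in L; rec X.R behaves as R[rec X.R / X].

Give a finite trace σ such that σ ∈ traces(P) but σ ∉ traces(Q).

LTS(P): 3 reachable states
  u0 = rec X. b.(a.X + (X + X))\{b} | —b→ u1
  u1 = (a.(rec X. b.(a.X + (X + X))\{b}) + ((rec X. b.(a.X + (X + X))\{b}) + (rec X. b.(a.X + (X + X))\{b})))\{b} | —a→ u2
  u2 = (rec X. b.(a.X + (X + X))\{b})\{b} | ·
LTS(Q): 2 reachable states
  v0 = rec X. b.(b.X + (X + X))\{b} | —b→ v1
  v1 = (b.(rec X. b.(b.X + (X + X))\{b}) + ((rec X. b.(b.X + (X + X))\{b}) + (rec X. b.(b.X + (X + X))\{b})))\{b} | ·
Executing ba from P (initial set {u0}):
  after b @ step 1: {u1}
  after a @ step 2: {u2}
  ✓ P
Executing ba from Q (initial set {v0}):
  after b @ step 1: {v1}
  after a @ step 2: ∅  — Q cannot continue

ba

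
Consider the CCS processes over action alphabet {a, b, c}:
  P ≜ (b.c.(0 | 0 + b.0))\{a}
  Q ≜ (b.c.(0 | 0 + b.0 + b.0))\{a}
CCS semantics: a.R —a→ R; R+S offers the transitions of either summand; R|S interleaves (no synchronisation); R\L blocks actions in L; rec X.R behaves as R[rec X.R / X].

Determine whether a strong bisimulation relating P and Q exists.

P's transition system — 4 states:
  m0 = (b.c.(0 | 0 + b.0))\{a} has moves --b--▸ m1
  m1 = (c.(0 | 0 + b.0))\{a} has moves --c--▸ m2
  m2 = (0 | 0 + b.0)\{a} has moves --b--▸ m3
  m3 = 0\{a} has moves stopped
Q's transition system — 4 states:
  n0 = (b.c.(0 | 0 + b.0 + b.0))\{a} has moves --b--▸ n1
  n1 = (c.(0 | 0 + b.0 + b.0))\{a} has moves --c--▸ n2
  n2 = (0 | 0 + b.0 + b.0)\{a} has moves --b--▸ n3
  n3 = 0\{a} has moves stopped
Bisimilarity quotient blocks:
  B0 = {m0, n0}
  B1 = {m1, n1}
  B2 = {m2, n2}
  B3 = {m3, n3}
m0 ∈ B0, n0 ∈ B0 → same block

YES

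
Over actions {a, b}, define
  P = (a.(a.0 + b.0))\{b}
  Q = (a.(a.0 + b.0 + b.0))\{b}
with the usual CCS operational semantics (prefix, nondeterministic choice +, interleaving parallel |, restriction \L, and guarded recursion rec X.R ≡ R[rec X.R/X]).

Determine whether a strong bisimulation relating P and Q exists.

P's transition system — 3 states:
  p0 = (a.(a.0 + b.0))\{b} ⊢ ··a··> p1
  p1 = (a.0 + b.0)\{b} ⊢ ··a··> p2
  p2 = 0\{b} ⊢ (no moves)
Q's transition system — 3 states:
  q0 = (a.(a.0 + b.0 + b.0))\{b} ⊢ ··a··> q1
  q1 = (a.0 + b.0 + b.0)\{b} ⊢ ··a··> q2
  q2 = 0\{b} ⊢ (no moves)
Partition-refinement fixed point:
  B0 = {p0, q0}
  B1 = {p1, q1}
  B2 = {p2, q2}
p0 ∈ B0, q0 ∈ B0 → same block

P ~ Q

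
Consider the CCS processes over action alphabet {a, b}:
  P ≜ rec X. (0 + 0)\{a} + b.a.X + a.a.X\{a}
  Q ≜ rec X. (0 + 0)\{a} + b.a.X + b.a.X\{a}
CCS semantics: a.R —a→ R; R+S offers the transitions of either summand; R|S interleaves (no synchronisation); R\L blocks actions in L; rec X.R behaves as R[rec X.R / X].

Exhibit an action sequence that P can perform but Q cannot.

a

P's transition system — 5 states:
  u0 = rec X. (0 + 0)\{a} + b.a.X + a.a.X\{a} → ··a··> u1, ··b··> u2
  u1 = a.(rec X. (0 + 0)\{a} + b.a.X + a.a.X\{a})\{a} → ··a··> u3
  u2 = a.(rec X. (0 + 0)\{a} + b.a.X + a.a.X\{a}) → ··a··> u0
  u3 = (rec X. (0 + 0)\{a} + b.a.X + a.a.X\{a})\{a} → ··b··> u4
  u4 = (a.(rec X. (0 + 0)\{a} + b.a.X + a.a.X\{a}))\{a} → ∅
Q's transition system — 6 states:
  v0 = rec X. (0 + 0)\{a} + b.a.X + b.a.X\{a} → ··b··> v1, ··b··> v2
  v1 = a.(rec X. (0 + 0)\{a} + b.a.X + b.a.X\{a}) → ··a··> v0
  v2 = a.(rec X. (0 + 0)\{a} + b.a.X + b.a.X\{a})\{a} → ··a··> v3
  v3 = (rec X. (0 + 0)\{a} + b.a.X + b.a.X\{a})\{a} → ··b··> v4, ··b··> v5
  v4 = (a.(rec X. (0 + 0)\{a} + b.a.X + b.a.X\{a}))\{a} → ∅
  v5 = (a.(rec X. (0 + 0)\{a} + b.a.X + b.a.X\{a})\{a})\{a} → ∅
Run σ = ⟨a⟩ on P: start {u0}
  step 1 (a): {u1}
  P completes σ.
Run σ = ⟨a⟩ on Q: start {v0}
  step 1 (a): ∅ (Q stuck)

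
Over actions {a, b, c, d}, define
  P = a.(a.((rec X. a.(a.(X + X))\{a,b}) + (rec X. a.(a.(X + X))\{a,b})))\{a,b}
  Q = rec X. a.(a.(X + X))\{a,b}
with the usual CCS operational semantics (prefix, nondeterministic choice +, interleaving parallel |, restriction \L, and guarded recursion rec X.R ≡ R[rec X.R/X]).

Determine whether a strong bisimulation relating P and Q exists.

LTS(P): 2 reachable states
  u0 = a.(a.((rec X. a.(a.(X + X))\{a,b}) + (rec X. a.(a.(X + X))\{a,b})))\{a,b} has moves —a→ u1
  u1 = (a.((rec X. a.(a.(X + X))\{a,b}) + (rec X. a.(a.(X + X))\{a,b})))\{a,b} has moves ∅
LTS(Q): 2 reachable states
  v0 = rec X. a.(a.(X + X))\{a,b} has moves —a→ v1
  v1 = (a.((rec X. a.(a.(X + X))\{a,b}) + (rec X. a.(a.(X + X))\{a,b})))\{a,b} has moves ∅
Coarsest stable partition (strong bisimilarity classes):
  B0 = {u0, v0}
  B1 = {u1, v1}
u0 ∈ B0, v0 ∈ B0 → same block

YES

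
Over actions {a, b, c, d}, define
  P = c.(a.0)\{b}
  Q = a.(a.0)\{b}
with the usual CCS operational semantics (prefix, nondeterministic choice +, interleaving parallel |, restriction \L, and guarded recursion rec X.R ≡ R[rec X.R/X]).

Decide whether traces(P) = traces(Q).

trace-distinct — witness ⟨c⟩

Reachable graph of P (3 states):
  s0 = c.(a.0)\{b} has moves -c-> s1
  s1 = (a.0)\{b} has moves -a-> s2
  s2 = 0\{b} has moves (no moves)
Reachable graph of Q (3 states):
  t0 = a.(a.0)\{b} has moves -a-> t1
  t1 = (a.0)\{b} has moves -a-> t2
  t2 = 0\{b} has moves (no moves)
Trace ⟨c⟩ through P, begin at {s0}:
  [1] c ⇒ {s1}
  P completes σ.
Trace ⟨c⟩ through Q, begin at {t0}:
  [1] c ⇒ no successor for Q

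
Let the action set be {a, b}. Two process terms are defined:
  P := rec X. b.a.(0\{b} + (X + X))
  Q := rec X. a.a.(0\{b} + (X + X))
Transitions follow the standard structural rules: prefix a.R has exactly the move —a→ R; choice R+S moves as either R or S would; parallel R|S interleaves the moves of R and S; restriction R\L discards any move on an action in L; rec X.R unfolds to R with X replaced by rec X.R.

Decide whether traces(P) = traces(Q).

P's transition system — 3 states:
  s0 = rec X. b.a.(0\{b} + (X + X)) → =b=> s1
  s1 = a.(0\{b} + ((rec X. b.a.(0\{b} + (X + X))) + (rec X. b.a.(0\{b} + (X + X))))) → =a=> s2
  s2 = 0\{b} + ((rec X. b.a.(0\{b} + (X + X))) + (rec X. b.a.(0\{b} + (X + X)))) → =b=> s1
Q's transition system — 3 states:
  t0 = rec X. a.a.(0\{b} + (X + X)) → =a=> t1
  t1 = a.(0\{b} + ((rec X. a.a.(0\{b} + (X + X))) + (rec X. a.a.(0\{b} + (X + X))))) → =a=> t2
  t2 = 0\{b} + ((rec X. a.a.(0\{b} + (X + X))) + (rec X. a.a.(0\{b} + (X + X)))) → =a=> t1
Executing b from P (initial set {s0}):
  step 1 (b): {s1}
  P completes σ.
Executing b from Q (initial set {t0}):
  step 1 (b): no successor for Q

trace-distinct — witness ⟨b⟩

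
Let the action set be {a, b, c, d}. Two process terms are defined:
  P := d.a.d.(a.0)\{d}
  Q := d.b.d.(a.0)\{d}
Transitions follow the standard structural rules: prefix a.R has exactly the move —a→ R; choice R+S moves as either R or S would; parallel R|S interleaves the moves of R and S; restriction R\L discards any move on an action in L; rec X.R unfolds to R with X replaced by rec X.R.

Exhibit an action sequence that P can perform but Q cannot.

Reachable graph of P (5 states):
  m0 = d.a.d.(a.0)\{d} | ··d··> m1
  m1 = a.d.(a.0)\{d} | ··a··> m2
  m2 = d.(a.0)\{d} | ··d··> m3
  m3 = (a.0)\{d} | ··a··> m4
  m4 = 0\{d} | deadlocked
Reachable graph of Q (5 states):
  n0 = d.b.d.(a.0)\{d} | ··d··> n1
  n1 = b.d.(a.0)\{d} | ··b··> n2
  n2 = d.(a.0)\{d} | ··d··> n3
  n3 = (a.0)\{d} | ··a··> n4
  n4 = 0\{d} | deadlocked
Run σ = ⟨da⟩ on P: start {m0}
  after d @ step 1: {m1}
  after a @ step 2: {m2}
  P completes σ.
Run σ = ⟨da⟩ on Q: start {n0}
  after d @ step 1: {n1}
  after a @ step 2: no successor for Q

da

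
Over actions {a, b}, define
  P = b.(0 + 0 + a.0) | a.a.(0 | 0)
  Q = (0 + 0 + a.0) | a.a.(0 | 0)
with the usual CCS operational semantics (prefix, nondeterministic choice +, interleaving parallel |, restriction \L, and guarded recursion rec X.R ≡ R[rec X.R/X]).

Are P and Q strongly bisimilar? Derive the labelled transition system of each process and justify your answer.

not bisimilar

Reachable graph of P (9 states):
  m0 = b.(0 + 0 + a.0) | a.a.(0 | 0) has moves —a→ m1, —b→ m2
  m1 = b.(0 + 0 + a.0) | a.(0 | 0) has moves —a→ m3, —b→ m4
  m2 = (0 + 0 + a.0) | a.a.(0 | 0) has moves —a→ m4, —a→ m5
  m3 = b.(0 + 0 + a.0) | (0 | 0) has moves —b→ m6
  m4 = (0 + 0 + a.0) | a.(0 | 0) has moves —a→ m6, —a→ m7
  m5 = 0 | a.a.(0 | 0) has moves —a→ m7
  m6 = (0 + 0 + a.0) | (0 | 0) has moves —a→ m8
  m7 = 0 | a.(0 | 0) has moves —a→ m8
  m8 = 0 | (0 | 0) has moves deadlocked
Reachable graph of Q (6 states):
  n0 = (0 + 0 + a.0) | a.a.(0 | 0) has moves —a→ n1, —a→ n2
  n1 = (0 + 0 + a.0) | a.(0 | 0) has moves —a→ n3, —a→ n4
  n2 = 0 | a.a.(0 | 0) has moves —a→ n4
  n3 = (0 + 0 + a.0) | (0 | 0) has moves —a→ n5
  n4 = 0 | a.(0 | 0) has moves —a→ n5
  n5 = 0 | (0 | 0) has moves deadlocked
Bisimilarity quotient blocks:
  B0 = {m0}
  B1 = {m1}
  B2 = {m3}
  B3 = {m6, m7, n3, n4}
  B4 = {m8, n5}
  B5 = {m4, m5, n1, n2}
  B6 = {m2, n0}
m0 ∈ B0, n0 ∈ B6 → different blocks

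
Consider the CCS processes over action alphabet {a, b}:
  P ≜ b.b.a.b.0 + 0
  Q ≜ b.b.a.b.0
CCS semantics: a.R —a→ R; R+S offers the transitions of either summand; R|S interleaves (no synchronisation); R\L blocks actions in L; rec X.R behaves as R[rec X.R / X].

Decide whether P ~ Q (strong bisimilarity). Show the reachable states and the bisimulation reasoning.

LTS(P): 5 reachable states
  p0 = b.b.a.b.0 + 0 has moves ··b··> p1
  p1 = b.a.b.0 has moves ··b··> p2
  p2 = a.b.0 has moves ··a··> p3
  p3 = b.0 has moves ··b··> p4
  p4 = 0 has moves deadlocked
LTS(Q): 5 reachable states
  q0 = b.b.a.b.0 has moves ··b··> q1
  q1 = b.a.b.0 has moves ··b··> q2
  q2 = a.b.0 has moves ··a··> q3
  q3 = b.0 has moves ··b··> q4
  q4 = 0 has moves deadlocked
Bisimilarity quotient blocks:
  B0 = {p0, q0}
  B1 = {p1, q1}
  B2 = {p2, q2}
  B3 = {p3, q3}
  B4 = {p4, q4}
p0 ∈ B0, q0 ∈ B0 → same block

YES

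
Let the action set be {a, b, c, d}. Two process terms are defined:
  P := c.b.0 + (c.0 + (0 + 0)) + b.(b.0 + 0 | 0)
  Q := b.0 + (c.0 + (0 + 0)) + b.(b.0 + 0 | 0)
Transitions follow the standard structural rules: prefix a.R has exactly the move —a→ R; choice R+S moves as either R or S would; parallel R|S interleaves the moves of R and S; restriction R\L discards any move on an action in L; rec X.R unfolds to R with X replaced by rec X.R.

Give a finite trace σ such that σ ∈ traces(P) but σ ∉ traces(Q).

cb

LTS(P): 4 reachable states
  p0 = c.b.0 + (c.0 + (0 + 0)) + b.(b.0 + 0 | 0) has moves --b--▸ p1, --c--▸ p2, --c--▸ p3
  p1 = b.0 + 0 | 0 has moves --b--▸ p2
  p2 = 0 has moves stopped
  p3 = b.0 has moves --b--▸ p2
LTS(Q): 3 reachable states
  q0 = b.0 + (c.0 + (0 + 0)) + b.(b.0 + 0 | 0) has moves --b--▸ q1, --b--▸ q2, --c--▸ q1
  q1 = 0 has moves stopped
  q2 = b.0 + 0 | 0 has moves --b--▸ q1
Run σ = ⟨cb⟩ on P: start {p0}
  [1] c ⇒ {p2, p3}
  [2] b ⇒ {p2}
  P completes σ.
Run σ = ⟨cb⟩ on Q: start {q0}
  [1] c ⇒ {q1}
  [2] b ⇒ ∅ (Q stuck)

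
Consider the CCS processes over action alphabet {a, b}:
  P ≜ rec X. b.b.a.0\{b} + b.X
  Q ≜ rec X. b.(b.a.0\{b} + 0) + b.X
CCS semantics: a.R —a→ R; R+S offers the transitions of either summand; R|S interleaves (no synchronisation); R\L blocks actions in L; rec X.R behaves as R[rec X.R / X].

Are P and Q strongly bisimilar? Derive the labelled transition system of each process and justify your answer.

P ~ Q

P's transition system — 4 states:
  u0 = rec X. b.b.a.0\{b} + b.X :: -b-> u0, -b-> u1
  u1 = b.a.0\{b} :: -b-> u2
  u2 = a.0\{b} :: -a-> u3
  u3 = 0\{b} :: ∅
Q's transition system — 4 states:
  v0 = rec X. b.(b.a.0\{b} + 0) + b.X :: -b-> v0, -b-> v1
  v1 = b.a.0\{b} + 0 :: -b-> v2
  v2 = a.0\{b} :: -a-> v3
  v3 = 0\{b} :: ∅
Coarsest stable partition (strong bisimilarity classes):
  B0 = {u0, v0}
  B1 = {u1, v1}
  B2 = {u2, v2}
  B3 = {u3, v3}
u0 ∈ B0, v0 ∈ B0 → same block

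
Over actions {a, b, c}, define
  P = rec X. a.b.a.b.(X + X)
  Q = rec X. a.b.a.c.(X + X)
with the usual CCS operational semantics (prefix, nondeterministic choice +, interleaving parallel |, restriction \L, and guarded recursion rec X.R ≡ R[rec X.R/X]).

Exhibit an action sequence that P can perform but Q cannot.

Reachable graph of P (5 states):
  p0 = rec X. a.b.a.b.(X + X) :: --a--▸ p1
  p1 = b.a.b.((rec X. a.b.a.b.(X + X)) + (rec X. a.b.a.b.(X + X))) :: --b--▸ p2
  p2 = a.b.((rec X. a.b.a.b.(X + X)) + (rec X. a.b.a.b.(X + X))) :: --a--▸ p3
  p3 = b.((rec X. a.b.a.b.(X + X)) + (rec X. a.b.a.b.(X + X))) :: --b--▸ p4
  p4 = (rec X. a.b.a.b.(X + X)) + (rec X. a.b.a.b.(X + X)) :: --a--▸ p1
Reachable graph of Q (5 states):
  q0 = rec X. a.b.a.c.(X + X) :: --a--▸ q1
  q1 = b.a.c.((rec X. a.b.a.c.(X + X)) + (rec X. a.b.a.c.(X + X))) :: --b--▸ q2
  q2 = a.c.((rec X. a.b.a.c.(X + X)) + (rec X. a.b.a.c.(X + X))) :: --a--▸ q3
  q3 = c.((rec X. a.b.a.c.(X + X)) + (rec X. a.b.a.c.(X + X))) :: --c--▸ q4
  q4 = (rec X. a.b.a.c.(X + X)) + (rec X. a.b.a.c.(X + X)) :: --a--▸ q1
Executing abab from P (initial set {p0}):
  step 1 (a): {p1}
  step 2 (b): {p2}
  step 3 (a): {p3}
  step 4 (b): {p4}
  P completes σ.
Executing abab from Q (initial set {q0}):
  step 1 (a): {q1}
  step 2 (b): {q2}
  step 3 (a): {q3}
  step 4 (b): ∅ (Q stuck)

abab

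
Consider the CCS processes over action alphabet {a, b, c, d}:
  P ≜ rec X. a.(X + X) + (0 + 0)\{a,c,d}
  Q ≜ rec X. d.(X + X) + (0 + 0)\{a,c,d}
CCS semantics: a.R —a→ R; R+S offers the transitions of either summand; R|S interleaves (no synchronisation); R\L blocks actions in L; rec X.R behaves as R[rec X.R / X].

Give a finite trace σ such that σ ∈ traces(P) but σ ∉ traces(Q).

a

Reachable graph of P (2 states):
  u0 = rec X. a.(X + X) + (0 + 0)\{a,c,d} has moves =a=> u1
  u1 = (rec X. a.(X + X) + (0 + 0)\{a,c,d}) + (rec X. a.(X + X) + (0 + 0)\{a,c,d}) has moves =a=> u1
Reachable graph of Q (2 states):
  v0 = rec X. d.(X + X) + (0 + 0)\{a,c,d} has moves =d=> v1
  v1 = (rec X. d.(X + X) + (0 + 0)\{a,c,d}) + (rec X. d.(X + X) + (0 + 0)\{a,c,d}) has moves =d=> v1
Run σ = ⟨a⟩ on P: start {u0}
  after a @ step 1: {u1}
  ✓ P
Run σ = ⟨a⟩ on Q: start {v0}
  after a @ step 1: no successor for Q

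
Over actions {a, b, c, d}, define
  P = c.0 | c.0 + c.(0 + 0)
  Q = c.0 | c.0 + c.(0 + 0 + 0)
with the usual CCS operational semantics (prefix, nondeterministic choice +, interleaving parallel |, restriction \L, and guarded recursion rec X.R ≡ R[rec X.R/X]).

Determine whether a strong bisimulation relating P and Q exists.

bisimilar

P's transition system — 5 states:
  u0 = c.0 | c.0 + c.(0 + 0) :: --c--▸ u1, --c--▸ u2, --c--▸ u3
  u1 = 0 + 0 :: ·
  u2 = 0 | c.0 :: --c--▸ u4
  u3 = c.0 | 0 :: --c--▸ u4
  u4 = 0 | 0 :: ·
Q's transition system — 5 states:
  v0 = c.0 | c.0 + c.(0 + 0 + 0) :: --c--▸ v1, --c--▸ v2, --c--▸ v3
  v1 = 0 + 0 + 0 :: ·
  v2 = 0 | c.0 :: --c--▸ v4
  v3 = c.0 | 0 :: --c--▸ v4
  v4 = 0 | 0 :: ·
Bisimilarity quotient blocks:
  B0 = {u0, v0}
  B1 = {u2, u3, v2, v3}
  B2 = {u1, u4, v1, v4}
u0 ∈ B0, v0 ∈ B0 → same block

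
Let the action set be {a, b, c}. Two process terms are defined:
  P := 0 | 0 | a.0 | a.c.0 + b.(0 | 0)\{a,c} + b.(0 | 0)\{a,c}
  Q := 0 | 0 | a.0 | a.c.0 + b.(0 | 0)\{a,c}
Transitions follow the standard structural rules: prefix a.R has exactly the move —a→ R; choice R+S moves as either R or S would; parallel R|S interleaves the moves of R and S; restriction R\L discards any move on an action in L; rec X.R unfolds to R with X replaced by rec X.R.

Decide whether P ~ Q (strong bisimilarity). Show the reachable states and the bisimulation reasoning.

bisimilar

P's transition system — 7 states:
  s0 = 0 | 0 | a.0 | a.c.0 + b.(0 | 0)\{a,c} + b.(0 | 0)\{a,c} ⊢ =a=> s1, =a=> s2, =b=> s3
  s1 = 0 | 0 | 0 | a.c.0 ⊢ =a=> s4
  s2 = 0 | 0 | a.0 | c.0 ⊢ =a=> s4, =c=> s5
  s3 = (0 | 0)\{a,c} ⊢ (no moves)
  s4 = 0 | 0 | 0 | c.0 ⊢ =c=> s6
  s5 = 0 | 0 | a.0 | 0 ⊢ =a=> s6
  s6 = 0 | 0 | 0 | 0 ⊢ (no moves)
Q's transition system — 7 states:
  t0 = 0 | 0 | a.0 | a.c.0 + b.(0 | 0)\{a,c} ⊢ =a=> t1, =a=> t2, =b=> t3
  t1 = 0 | 0 | 0 | a.c.0 ⊢ =a=> t4
  t2 = 0 | 0 | a.0 | c.0 ⊢ =a=> t4, =c=> t5
  t3 = (0 | 0)\{a,c} ⊢ (no moves)
  t4 = 0 | 0 | 0 | c.0 ⊢ =c=> t6
  t5 = 0 | 0 | a.0 | 0 ⊢ =a=> t6
  t6 = 0 | 0 | 0 | 0 ⊢ (no moves)
Bisimilarity quotient blocks:
  B0 = {s0, t0}
  B1 = {s3, s6, t3, t6}
  B2 = {s1, t1}
  B3 = {s4, t4}
  B4 = {s2, t2}
  B5 = {s5, t5}
s0 ∈ B0, t0 ∈ B0 → same block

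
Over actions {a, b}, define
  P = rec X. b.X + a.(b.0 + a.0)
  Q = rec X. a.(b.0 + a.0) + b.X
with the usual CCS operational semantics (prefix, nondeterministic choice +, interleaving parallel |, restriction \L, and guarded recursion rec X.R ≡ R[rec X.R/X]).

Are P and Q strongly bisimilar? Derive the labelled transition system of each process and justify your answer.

P's transition system — 3 states:
  m0 = rec X. b.X + a.(b.0 + a.0) :: —a→ m1, —b→ m0
  m1 = b.0 + a.0 :: —a→ m2, —b→ m2
  m2 = 0 :: stopped
Q's transition system — 3 states:
  n0 = rec X. a.(b.0 + a.0) + b.X :: —a→ n1, —b→ n0
  n1 = b.0 + a.0 :: —a→ n2, —b→ n2
  n2 = 0 :: stopped
Coarsest stable partition (strong bisimilarity classes):
  B0 = {m0, n0}
  B1 = {m1, n1}
  B2 = {m2, n2}
m0 ∈ B0, n0 ∈ B0 → same block

bisimilar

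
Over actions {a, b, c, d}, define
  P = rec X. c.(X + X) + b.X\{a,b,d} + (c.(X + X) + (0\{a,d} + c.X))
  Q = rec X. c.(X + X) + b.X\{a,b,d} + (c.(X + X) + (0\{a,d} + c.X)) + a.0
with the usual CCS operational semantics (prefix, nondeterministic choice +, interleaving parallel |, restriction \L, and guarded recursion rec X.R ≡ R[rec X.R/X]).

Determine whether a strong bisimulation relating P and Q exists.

LTS(P): 4 reachable states
  m0 = rec X. c.(X + X) + b.X\{a,b,d} + (c.(X + X) + (0\{a,d} + c.X)) :: -b-> m1, -c-> m0, -c-> m2
  m1 = (rec X. c.(X + X) + b.X\{a,b,d} + (c.(X + X) + (0\{a,d} + c.X)))\{a,b,d} :: -c-> m1, -c-> m3
  m2 = (rec X. c.(X + X) + b.X\{a,b,d} + (c.(X + X) + (0\{a,d} + c.X))) + (rec X. c.(X + X) + b.X\{a,b,d} + (c.(X + X) + (0\{a,d} + c.X))) :: -b-> m1, -c-> m0, -c-> m2
  m3 = ((rec X. c.(X + X) + b.X\{a,b,d} + (c.(X + X) + (0\{a,d} + c.X))) + (rec X. c.(X + X) + b.X\{a,b,d} + (c.(X + X) + (0\{a,d} + c.X))))\{a,b,d} :: -c-> m1, -c-> m3
LTS(Q): 5 reachable states
  n0 = rec X. c.(X + X) + b.X\{a,b,d} + (c.(X + X) + (0\{a,d} + c.X)) + a.0 :: -a-> n1, -b-> n2, -c-> n0, -c-> n3
  n1 = 0 :: deadlocked
  n2 = (rec X. c.(X + X) + b.X\{a,b,d} + (c.(X + X) + (0\{a,d} + c.X)) + a.0)\{a,b,d} :: -c-> n2, -c-> n4
  n3 = (rec X. c.(X + X) + b.X\{a,b,d} + (c.(X + X) + (0\{a,d} + c.X)) + a.0) + (rec X. c.(X + X) + b.X\{a,b,d} + (c.(X + X) + (0\{a,d} + c.X)) + a.0) :: -a-> n1, -b-> n2, -c-> n0, -c-> n3
  n4 = ((rec X. c.(X + X) + b.X\{a,b,d} + (c.(X + X) + (0\{a,d} + c.X)) + a.0) + (rec X. c.(X + X) + b.X\{a,b,d} + (c.(X + X) + (0\{a,d} + c.X)) + a.0))\{a,b,d} :: -c-> n2, -c-> n4
Partition-refinement fixed point:
  B0 = {m0, m2}
  B1 = {m1, m3, n2, n4}
  B2 = {n0, n3}
  B3 = {n1}
m0 ∈ B0, n0 ∈ B2 → different blocks

P ≁ Q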